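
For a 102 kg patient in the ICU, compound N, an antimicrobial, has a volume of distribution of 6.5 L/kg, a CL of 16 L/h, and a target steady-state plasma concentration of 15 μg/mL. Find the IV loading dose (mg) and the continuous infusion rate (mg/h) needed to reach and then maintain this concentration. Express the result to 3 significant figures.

Vd(total) = 102 kg × 6.5 L/kg = 663.0 L
Loading: fill Vd to C_target → 663.0 L × 15 mg/L = 9945 mg
Infusion rate = 16.00 L/h × 15 mg/L = 240.0 mg/h

(a) 9950 mg; (b) 240 mg/h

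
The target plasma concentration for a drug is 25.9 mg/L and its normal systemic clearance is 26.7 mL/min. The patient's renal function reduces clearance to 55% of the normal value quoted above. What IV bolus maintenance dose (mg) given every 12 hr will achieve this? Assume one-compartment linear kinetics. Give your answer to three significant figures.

274 mg

CL = 26.7 mL/min = 26.7 × 0.06 = 1.602 L/h
Patient clearance = 0.55 × 1.602 = 0.8811 L/h
D = CL × Css × τ = 0.8811 × 25.9 × 12 = 273.8 mg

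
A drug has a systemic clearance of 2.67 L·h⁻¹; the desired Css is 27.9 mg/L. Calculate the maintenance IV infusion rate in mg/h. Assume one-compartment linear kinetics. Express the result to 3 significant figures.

74.5 mg/h

At steady state, infusion rate equals elimination rate: rate in = CL × Css.
Rate = CL × Css = 2.670 × 27.9 = 74.49 mg/h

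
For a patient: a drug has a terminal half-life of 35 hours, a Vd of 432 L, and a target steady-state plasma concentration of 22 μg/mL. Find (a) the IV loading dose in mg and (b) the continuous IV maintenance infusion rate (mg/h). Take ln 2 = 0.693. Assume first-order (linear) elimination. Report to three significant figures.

LD = Vd × C = 432.0 × 22 = 9504 mg
CL = 0.693 × Vd / t½ = 0.693 × 432.0 / 35 = 8.554 L/h
Infusion rate = CL × Css = 8.554 × 22 = 188.2 mg/h

(a) 9500 mg; (b) 188 mg/h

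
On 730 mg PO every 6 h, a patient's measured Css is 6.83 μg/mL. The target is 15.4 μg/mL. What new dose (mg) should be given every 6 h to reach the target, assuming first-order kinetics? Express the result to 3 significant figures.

1650 mg

For first-order elimination, Css ∝ F·D/(CL·τ); F and CL are unchanged, so Css ∝ D/τ.
D₂ = D₁ × (Css,target / Css,current) = 730 × 15.4/6.83 = 1646 mg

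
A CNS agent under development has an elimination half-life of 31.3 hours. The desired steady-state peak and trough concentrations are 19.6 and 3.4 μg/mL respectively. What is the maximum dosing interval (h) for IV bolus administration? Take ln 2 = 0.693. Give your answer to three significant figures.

k = 0.693 / t½ = 0.693 / 31.3 = 0.02214 h⁻¹
Between IV bolus doses, concentration decays as C = C₀·e^(−kτ), so C_peak/C_trough = e^(kτ).
τ_max = ln(C_peak/C_trough) / k = ln(19.6/3.4) / 0.02214 = 1.752 / 0.02214 = 79.13 h

79.1 h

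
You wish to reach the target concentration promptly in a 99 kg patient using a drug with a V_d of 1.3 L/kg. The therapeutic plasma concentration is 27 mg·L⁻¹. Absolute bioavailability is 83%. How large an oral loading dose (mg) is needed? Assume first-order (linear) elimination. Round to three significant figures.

4190 mg

Total Vd = 1.3 × 99 = 128.7 L
LD = Vd × C / F = 128.7 × 27.00 / 0.83 = 4187 mg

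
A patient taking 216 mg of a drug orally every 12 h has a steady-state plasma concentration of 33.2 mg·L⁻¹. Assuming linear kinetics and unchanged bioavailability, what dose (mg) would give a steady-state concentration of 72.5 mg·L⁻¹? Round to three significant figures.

472 mg

With linear kinetics, Css is proportional to dose rate (D/τ) at fixed clearance.
D₂ = D₁ × (Css,target / Css,current) = 216 × 72.5/33.2 = 471.7 mg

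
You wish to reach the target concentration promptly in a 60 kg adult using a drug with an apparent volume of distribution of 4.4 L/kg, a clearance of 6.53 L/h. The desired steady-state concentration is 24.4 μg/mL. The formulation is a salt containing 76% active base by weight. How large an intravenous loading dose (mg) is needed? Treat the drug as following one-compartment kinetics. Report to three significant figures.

Vd = 4.4 L/kg × 60 kg = 264.0 L
LD = Vd × C / S = 264.0 × 24.40 / 0.76 = 8476 mg

8480 mg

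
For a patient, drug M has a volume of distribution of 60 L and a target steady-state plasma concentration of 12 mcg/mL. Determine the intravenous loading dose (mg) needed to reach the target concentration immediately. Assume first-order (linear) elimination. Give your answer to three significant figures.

720 mg

The loading dose fills Vd to the target concentration.
LD = Vd × C = 60.00 × 12.00 = 720.0 mg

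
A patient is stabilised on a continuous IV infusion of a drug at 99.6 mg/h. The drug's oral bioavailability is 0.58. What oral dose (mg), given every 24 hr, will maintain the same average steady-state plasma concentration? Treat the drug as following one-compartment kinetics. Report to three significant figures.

4120 mg

To maintain the same Css, the systemic dosing rate must be unchanged: F·D/τ = infusion rate.
D = rate × τ / F = 99.6 × 24 / 0.58 = 4121 mg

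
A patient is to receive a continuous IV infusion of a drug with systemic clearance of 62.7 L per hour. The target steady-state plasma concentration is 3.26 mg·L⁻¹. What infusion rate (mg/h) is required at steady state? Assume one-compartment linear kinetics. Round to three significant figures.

204 mg/h

Infusion rate = CL · Css = 62.70 L/h × 3.26 mg/L = 204.4 mg/h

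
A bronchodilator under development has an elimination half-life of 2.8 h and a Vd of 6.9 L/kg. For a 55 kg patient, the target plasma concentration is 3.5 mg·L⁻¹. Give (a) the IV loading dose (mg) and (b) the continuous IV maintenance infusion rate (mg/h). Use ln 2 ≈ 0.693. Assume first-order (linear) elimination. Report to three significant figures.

Vd = 6.9 L/kg × 55 kg = 379.5 L
LD = Vd × C = 379.5 × 3.5 = 1328 mg
CL = 0.693 × Vd / t½ = 0.693 × 379.5 / 2.8 = 93.93 L/h
Infusion rate = CL × Css = 93.93 × 3.5 = 328.8 mg/h

(a) 1330 mg; (b) 329 mg/h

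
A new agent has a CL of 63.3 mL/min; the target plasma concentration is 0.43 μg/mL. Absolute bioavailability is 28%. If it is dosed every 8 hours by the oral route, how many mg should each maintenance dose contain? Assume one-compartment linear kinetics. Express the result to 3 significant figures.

Convert clearance: 63.3 mL/min × 60 min/h ÷ 1000 mL/L = 3.798 L/h
At steady state, dose per interval replaces the amount cleared in that interval: F·D/τ = CL·Css.
D = CL × Css × τ / F = 3.798 × 0.43 × 8 / 0.28 = 46.66 mg

46.7 mg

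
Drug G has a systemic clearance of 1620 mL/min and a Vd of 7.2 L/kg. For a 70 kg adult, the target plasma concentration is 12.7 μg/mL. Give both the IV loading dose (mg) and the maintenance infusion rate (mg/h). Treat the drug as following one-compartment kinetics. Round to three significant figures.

(a) 6400 mg; (b) 1230 mg/h

Vd = 7.2 L/kg × 70 kg = 504.0 L
Loading dose = Vd × C = 504.0 × 12.7 = 6401 mg
Convert clearance: 1620 mL/min × 60 min/h ÷ 1000 mL/L = 97.20 L/h
Maintenance: replace elimination → rate = CL × Css = 97.20 × 12.7 = 1234 mg/h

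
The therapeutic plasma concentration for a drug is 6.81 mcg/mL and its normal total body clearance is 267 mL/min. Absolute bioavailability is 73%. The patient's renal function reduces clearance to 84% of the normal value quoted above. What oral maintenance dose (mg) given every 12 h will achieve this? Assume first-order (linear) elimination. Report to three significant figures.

CL = 267 mL/min = 267 × 0.06 = 16.02 L/h
Patient clearance = 0.84 × 16.02 = 13.46 L/h
D = CL × Css × τ / F = 13.46 × 6.81 × 12 / 0.73 = 1507 mg

1510 mg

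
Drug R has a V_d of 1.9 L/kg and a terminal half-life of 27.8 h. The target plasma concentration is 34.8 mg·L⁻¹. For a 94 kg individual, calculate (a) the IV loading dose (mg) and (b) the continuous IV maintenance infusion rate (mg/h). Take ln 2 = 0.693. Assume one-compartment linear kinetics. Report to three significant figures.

Vd(total) = 94 kg × 1.9 L/kg = 178.6 L
LD = Vd × C = 178.6 × 34.8 = 6215 mg
CL = 0.693 × Vd / t½ = 0.693 × 178.6 / 27.8 = 4.452 L/h
Infusion rate = CL × Css = 4.452 × 34.8 = 154.9 mg/h

(a) 6220 mg; (b) 155 mg/h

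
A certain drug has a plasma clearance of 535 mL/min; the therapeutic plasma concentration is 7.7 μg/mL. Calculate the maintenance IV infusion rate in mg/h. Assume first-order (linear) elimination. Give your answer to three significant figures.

CL = 535 mL/min = 535 × 0.06 = 32.10 L/h
Rate = CL × Css = 32.10 × 7.7 = 247.2 mg/h

247 mg/h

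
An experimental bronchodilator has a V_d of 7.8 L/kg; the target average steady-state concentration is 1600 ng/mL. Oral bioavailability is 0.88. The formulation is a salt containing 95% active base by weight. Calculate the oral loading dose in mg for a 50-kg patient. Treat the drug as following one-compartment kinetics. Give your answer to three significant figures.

Total Vd = 7.8 × 50 = 390.0 L
C = 1600 ng/mL = 1.600 mg/L
The loading dose fills Vd to the target concentration.
LD = Vd × C / F / S = 390.0 × 1.600 / 0.88 / 0.95 = 746.4 mg

746 mg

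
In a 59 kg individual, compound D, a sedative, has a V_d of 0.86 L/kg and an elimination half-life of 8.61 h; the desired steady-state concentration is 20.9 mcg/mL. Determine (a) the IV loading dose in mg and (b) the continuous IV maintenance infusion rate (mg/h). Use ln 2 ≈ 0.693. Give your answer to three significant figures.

(a) 1060 mg; (b) 85.4 mg/h

Vd = 0.86 L/kg × 59 kg = 50.74 L
LD = Vd × C = 50.74 × 20.9 = 1060 mg
CL = 0.693 × Vd / t½ = 0.693 × 50.74 / 8.61 = 4.084 L/h
Infusion rate = CL × Css = 4.084 × 20.9 = 85.36 mg/h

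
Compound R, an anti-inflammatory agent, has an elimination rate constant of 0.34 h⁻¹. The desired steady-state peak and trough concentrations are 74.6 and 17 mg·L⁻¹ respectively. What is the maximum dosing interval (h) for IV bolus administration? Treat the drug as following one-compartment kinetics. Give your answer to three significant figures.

Between IV bolus doses, concentration decays as C = C₀·e^(−kτ), so C_peak/C_trough = e^(kτ).
τ_max = ln(C_peak/C_trough) / k = ln(74.6/17) / 0.3400 = 1.479 / 0.3400 = 4.350 h

4.35 h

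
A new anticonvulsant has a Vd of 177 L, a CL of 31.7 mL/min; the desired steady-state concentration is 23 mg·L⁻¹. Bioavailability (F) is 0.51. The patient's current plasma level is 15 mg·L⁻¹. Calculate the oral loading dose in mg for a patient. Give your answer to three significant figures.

2780 mg

Loading dose depends on Vd (not clearance): it fills the distribution volume.
Concentration deficit ΔC = 23 − 15 = 8.000 mg/L
LD = Vd × ΔC / F = 177.0 × 8.000 / 0.51 = 2776 mg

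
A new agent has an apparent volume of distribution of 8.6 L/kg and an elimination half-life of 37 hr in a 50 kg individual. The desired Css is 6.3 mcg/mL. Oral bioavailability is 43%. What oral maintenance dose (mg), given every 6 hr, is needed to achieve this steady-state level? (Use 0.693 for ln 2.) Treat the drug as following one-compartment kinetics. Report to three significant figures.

708 mg

Total Vd = 8.6 × 50 = 430.0 L
k = 0.693/37 = 0.01873 h⁻¹, so CL = k·Vd = 0.01873 × 430.0 = 8.054 L/h
D = CL × Css × τ / F = 8.054 × 6.3 × 6 / 0.43 = 708.0 mg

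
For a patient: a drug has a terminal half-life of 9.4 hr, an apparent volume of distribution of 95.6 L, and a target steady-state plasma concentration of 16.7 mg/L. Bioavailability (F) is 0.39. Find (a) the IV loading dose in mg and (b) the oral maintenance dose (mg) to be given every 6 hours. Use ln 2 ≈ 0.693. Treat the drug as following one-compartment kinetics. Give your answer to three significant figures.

LD = Vd × C = 95.60 × 16.7 = 1597 mg
CL = 0.693 × Vd / t½ = 0.693 × 95.60 / 9.4 = 7.048 L/h
D = CL × Css × τ / F = 7.048 × 16.7 × 6 / 0.39 = 1811 mg

(a) 1600 mg; (b) 1810 mg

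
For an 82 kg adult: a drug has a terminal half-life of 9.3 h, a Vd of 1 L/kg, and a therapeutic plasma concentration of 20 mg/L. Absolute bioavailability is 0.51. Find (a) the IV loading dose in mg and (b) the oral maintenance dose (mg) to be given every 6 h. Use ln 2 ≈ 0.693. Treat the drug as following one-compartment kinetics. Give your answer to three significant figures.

Vd = 1 L/kg × 82 kg = 82.00 L
LD = Vd × C = 82.00 × 20 = 1640 mg
CL = 0.693 × Vd / t½ = 0.693 × 82.00 / 9.3 = 6.110 L/h
D = CL × Css × τ / F = 6.110 × 20 × 6 / 0.51 = 1438 mg

(a) 1640 mg; (b) 1440 mg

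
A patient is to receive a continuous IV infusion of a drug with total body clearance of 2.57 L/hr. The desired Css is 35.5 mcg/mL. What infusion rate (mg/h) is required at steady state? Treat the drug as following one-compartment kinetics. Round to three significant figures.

91.2 mg/h

At steady state, infusion rate equals elimination rate: rate in = CL × Css.
Rate = CL × Css = 2.570 × 35.5 = 91.24 mg/h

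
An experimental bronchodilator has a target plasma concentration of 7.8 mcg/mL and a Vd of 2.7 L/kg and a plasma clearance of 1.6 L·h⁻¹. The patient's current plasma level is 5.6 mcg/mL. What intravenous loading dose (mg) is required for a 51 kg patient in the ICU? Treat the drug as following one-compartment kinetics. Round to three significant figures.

Total Vd = 2.7 × 51 = 137.7 L
LD is governed by Vd — clearance does not enter the loading-dose calculation.
Concentration deficit ΔC = 7.8 − 5.6 = 2.200 mg/L
LD = Vd × ΔC = 137.7 × 2.200 = 302.9 mg

303 mg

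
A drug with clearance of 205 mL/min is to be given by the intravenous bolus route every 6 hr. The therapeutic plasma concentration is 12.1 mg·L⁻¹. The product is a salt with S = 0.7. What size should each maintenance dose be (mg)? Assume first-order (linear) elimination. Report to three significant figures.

1280 mg

CL = 205 mL/min = 205 × 0.06 = 12.30 L/h
At steady state, dose per interval replaces the amount cleared in that interval: S·D/τ = CL·Css.
D = CL × Css × τ / S = 12.30 × 12.1 × 6 / 0.7 = 1276 mg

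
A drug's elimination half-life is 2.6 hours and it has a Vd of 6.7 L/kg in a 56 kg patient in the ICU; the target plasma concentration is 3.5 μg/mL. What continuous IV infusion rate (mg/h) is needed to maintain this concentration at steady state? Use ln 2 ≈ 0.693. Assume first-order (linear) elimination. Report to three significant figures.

Vd = 6.7 L/kg × 56 kg = 375.2 L
CL = 0.693 × Vd / t½ = 0.693 × 375.2 / 2.6 = 100.0 L/h
Infusion rate = CL × Css = 100.0 × 3.5 = 350.0 mg/h

350 mg/h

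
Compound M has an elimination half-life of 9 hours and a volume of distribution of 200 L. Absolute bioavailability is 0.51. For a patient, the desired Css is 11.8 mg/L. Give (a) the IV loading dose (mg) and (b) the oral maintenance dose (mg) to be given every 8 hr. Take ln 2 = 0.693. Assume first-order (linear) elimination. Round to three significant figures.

(a) 2360 mg; (b) 2850 mg

LD = Vd × C = 200.0 × 11.8 = 2360 mg
CL = 0.693 × Vd / t½ = 0.693 × 200.0 / 9 = 15.40 L/h
D = CL × Css × τ / F = 15.40 × 11.8 × 8 / 0.51 = 2851 mg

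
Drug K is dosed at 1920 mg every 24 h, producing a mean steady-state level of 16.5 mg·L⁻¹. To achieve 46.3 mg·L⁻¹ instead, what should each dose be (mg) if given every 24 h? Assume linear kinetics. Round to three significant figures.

For first-order elimination, Css ∝ F·D/(CL·τ); F and CL are unchanged, so Css ∝ D/τ.
D₂ = D₁ × (Css,target / Css,current) = 1920 × 46.3/16.5 = 5388 mg

5390 mg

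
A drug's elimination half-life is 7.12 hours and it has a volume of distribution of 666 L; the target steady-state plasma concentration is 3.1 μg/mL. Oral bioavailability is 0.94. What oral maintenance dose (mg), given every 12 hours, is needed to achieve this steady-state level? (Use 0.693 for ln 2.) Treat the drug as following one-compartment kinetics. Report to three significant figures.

2570 mg

CL = ln 2 · Vd / t½ = 0.693 × 666.0 / 7.12 = 64.82 L/h
D = CL × Css × τ / F = 64.82 × 3.1 × 12 / 0.94 = 2565 mg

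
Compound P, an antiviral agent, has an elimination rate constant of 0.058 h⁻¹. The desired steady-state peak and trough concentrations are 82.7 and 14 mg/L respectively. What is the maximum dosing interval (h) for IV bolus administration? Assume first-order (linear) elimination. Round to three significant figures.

30.6 h

Between IV bolus doses, concentration decays as C = C₀·e^(−kτ), so C_peak/C_trough = e^(kτ).
τ_max = ln(C_peak/C_trough) / k = ln(82.7/14) / 0.05800 = 1.776 / 0.05800 = 30.62 h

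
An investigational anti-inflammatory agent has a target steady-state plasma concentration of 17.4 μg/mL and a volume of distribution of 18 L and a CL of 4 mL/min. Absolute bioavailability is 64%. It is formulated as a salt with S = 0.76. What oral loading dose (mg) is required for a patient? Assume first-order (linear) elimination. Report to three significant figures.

LD = Vd × C / F / S = 18.00 × 17.40 / 0.64 / 0.76 = 643.9 mg

644 mg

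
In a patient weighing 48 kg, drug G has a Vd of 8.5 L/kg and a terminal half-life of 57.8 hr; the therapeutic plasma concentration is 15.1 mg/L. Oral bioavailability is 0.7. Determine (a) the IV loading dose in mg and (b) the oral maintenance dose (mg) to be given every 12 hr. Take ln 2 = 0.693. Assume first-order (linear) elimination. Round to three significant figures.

Total Vd = 8.5 × 48 = 408.0 L
LD = Vd × C = 408.0 × 15.1 = 6161 mg
CL = 0.693 × Vd / t½ = 0.693 × 408.0 / 57.8 = 4.892 L/h
D = CL × Css × τ / F = 4.892 × 15.1 × 12 / 0.7 = 1266 mg

(a) 6160 mg; (b) 1270 mg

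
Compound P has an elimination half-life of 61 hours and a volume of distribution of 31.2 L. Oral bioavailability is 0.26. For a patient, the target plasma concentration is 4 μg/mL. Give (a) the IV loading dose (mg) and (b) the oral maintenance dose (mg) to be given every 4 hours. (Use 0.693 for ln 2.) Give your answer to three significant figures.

LD = Vd × C = 31.20 × 4 = 124.8 mg
CL = 0.693 × Vd / t½ = 0.693 × 31.20 / 61 = 0.3545 L/h
D = CL × Css × τ / F = 0.3545 × 4 × 4 / 0.26 = 21.82 mg

(a) 125 mg; (b) 21.8 mg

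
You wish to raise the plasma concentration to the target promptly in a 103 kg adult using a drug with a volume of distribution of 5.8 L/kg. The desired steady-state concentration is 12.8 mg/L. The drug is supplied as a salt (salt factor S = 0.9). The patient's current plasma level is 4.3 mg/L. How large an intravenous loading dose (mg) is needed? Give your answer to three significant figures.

5640 mg

Total Vd = 5.8 × 103 = 597.4 L
Concentration deficit ΔC = 12.8 − 4.3 = 8.500 mg/L
LD = Vd × ΔC / S = 597.4 × 8.500 / 0.9 = 5642 mg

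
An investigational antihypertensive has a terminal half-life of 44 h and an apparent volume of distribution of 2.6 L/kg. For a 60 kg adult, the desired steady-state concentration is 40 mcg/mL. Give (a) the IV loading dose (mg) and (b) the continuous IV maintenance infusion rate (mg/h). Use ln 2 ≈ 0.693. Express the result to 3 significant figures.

(a) 6240 mg; (b) 98.3 mg/h

Total Vd = 2.6 × 60 = 156.0 L
LD = Vd × C = 156.0 × 40 = 6240 mg
CL = 0.693 × Vd / t½ = 0.693 × 156.0 / 44 = 2.457 L/h
Infusion rate = CL × Css = 2.457 × 40 = 98.28 mg/h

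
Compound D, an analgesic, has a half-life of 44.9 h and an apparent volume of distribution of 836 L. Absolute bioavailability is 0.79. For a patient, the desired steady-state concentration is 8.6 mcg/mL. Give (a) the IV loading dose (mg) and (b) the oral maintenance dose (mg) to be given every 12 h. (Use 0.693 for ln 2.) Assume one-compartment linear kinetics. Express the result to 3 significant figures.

LD = Vd × C = 836.0 × 8.6 = 7190 mg
CL = 0.693 × Vd / t½ = 0.693 × 836.0 / 44.9 = 12.90 L/h
D = CL × Css × τ / F = 12.90 × 8.6 × 12 / 0.79 = 1685 mg

(a) 7190 mg; (b) 1690 mg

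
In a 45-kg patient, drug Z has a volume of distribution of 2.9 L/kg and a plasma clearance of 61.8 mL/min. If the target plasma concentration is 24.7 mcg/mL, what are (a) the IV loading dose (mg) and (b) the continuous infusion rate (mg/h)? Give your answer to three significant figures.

Vd = 2.9 L/kg × 45 kg = 130.5 L
Loading: fill Vd to C_target → 130.5 L × 24.7 mg/L = 3223 mg
Convert clearance: 61.8 mL/min × 60 min/h ÷ 1000 mL/L = 3.708 L/h
Infusion rate = 3.708 L/h × 24.7 mg/L = 91.59 mg/h

(a) 3220 mg; (b) 91.6 mg/h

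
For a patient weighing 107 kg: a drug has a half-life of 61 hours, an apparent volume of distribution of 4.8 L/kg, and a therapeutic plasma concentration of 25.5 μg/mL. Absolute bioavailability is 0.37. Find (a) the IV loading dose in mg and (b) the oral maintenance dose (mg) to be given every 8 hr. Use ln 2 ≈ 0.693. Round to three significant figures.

Vd = 4.8 L/kg × 107 kg = 513.6 L
LD = Vd × C = 513.6 × 25.5 = 13100 mg
CL = 0.693 × Vd / t½ = 0.693 × 513.6 / 61 = 5.835 L/h
D = CL × Css × τ / F = 5.835 × 25.5 × 8 / 0.37 = 3217 mg

(a) 13100 mg; (b) 3220 mg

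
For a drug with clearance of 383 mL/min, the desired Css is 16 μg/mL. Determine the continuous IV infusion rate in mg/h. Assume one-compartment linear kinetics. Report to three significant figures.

368 mg/h

Convert clearance: 383 mL/min × 60 min/h ÷ 1000 mL/L = 22.98 L/h
At steady state, infusion rate equals elimination rate: rate in = CL × Css.
Infusion rate = CL · Css = 22.98 L/h × 16 mg/L = 367.7 mg/h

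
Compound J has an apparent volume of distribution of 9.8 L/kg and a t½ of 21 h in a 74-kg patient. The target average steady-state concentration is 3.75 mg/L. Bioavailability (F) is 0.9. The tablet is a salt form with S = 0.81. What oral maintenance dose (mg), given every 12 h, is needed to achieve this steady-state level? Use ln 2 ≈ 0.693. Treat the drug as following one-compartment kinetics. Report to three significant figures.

1480 mg

Vd(total) = 74 kg × 9.8 L/kg = 725.2 L
CL = ln 2 · Vd / t½ = 0.693 × 725.2 / 21 = 23.93 L/h
D = CL × Css × τ / F / S = 23.93 × 3.75 × 12 / 0.9 / 0.81 = 1477 mg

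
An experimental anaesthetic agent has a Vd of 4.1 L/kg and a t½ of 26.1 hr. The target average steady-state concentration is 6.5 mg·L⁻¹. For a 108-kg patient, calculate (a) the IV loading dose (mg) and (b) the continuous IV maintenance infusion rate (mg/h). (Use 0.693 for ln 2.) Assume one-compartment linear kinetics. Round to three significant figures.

Vd(total) = 108 kg × 4.1 L/kg = 442.8 L
LD = Vd × C = 442.8 × 6.5 = 2878 mg
CL = 0.693 × Vd / t½ = 0.693 × 442.8 / 26.1 = 11.76 L/h
Infusion rate = CL × Css = 11.76 × 6.5 = 76.44 mg/h

(a) 2880 mg; (b) 76.4 mg/h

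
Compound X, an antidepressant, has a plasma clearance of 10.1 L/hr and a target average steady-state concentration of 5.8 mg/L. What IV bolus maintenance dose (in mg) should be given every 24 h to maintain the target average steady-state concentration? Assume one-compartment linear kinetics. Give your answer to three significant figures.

1410 mg

At steady state, dose per interval replaces the amount cleared in that interval: D/τ = CL·Css.
D = CL × Css × τ = 10.10 × 5.8 × 24 = 1406 mg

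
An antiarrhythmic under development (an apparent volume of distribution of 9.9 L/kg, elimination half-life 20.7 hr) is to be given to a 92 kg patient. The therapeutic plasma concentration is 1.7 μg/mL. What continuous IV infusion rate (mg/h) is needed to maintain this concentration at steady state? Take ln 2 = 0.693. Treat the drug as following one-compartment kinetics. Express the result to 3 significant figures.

51.8 mg/h

Vd = 9.9 L/kg × 92 kg = 910.8 L
CL = ln 2 · Vd / t½ = 0.693 × 910.8 / 20.7 = 30.49 L/h
Infusion rate = CL × Css = 30.49 × 1.7 = 51.83 mg/h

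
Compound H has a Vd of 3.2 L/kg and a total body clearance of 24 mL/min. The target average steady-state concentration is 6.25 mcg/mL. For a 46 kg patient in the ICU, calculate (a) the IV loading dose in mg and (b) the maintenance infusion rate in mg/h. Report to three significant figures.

Vd = 3.2 L/kg × 46 kg = 147.2 L
Loading dose = Vd × C = 147.2 × 6.25 = 920.0 mg
CL = 24 mL/min = 24 × 0.06 = 1.440 L/h
Maintenance: replace elimination → rate = CL × Css = 1.440 × 6.25 = 9.000 mg/h

(a) 920 mg; (b) 9.00 mg/h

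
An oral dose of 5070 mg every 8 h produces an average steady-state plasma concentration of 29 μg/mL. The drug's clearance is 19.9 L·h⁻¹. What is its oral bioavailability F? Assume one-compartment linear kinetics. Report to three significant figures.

0.911

F·D/τ = CL·Css at steady state → F = CL·Css·τ / D.
F = 19.9 × 29 × 8 / 5070 = 0.911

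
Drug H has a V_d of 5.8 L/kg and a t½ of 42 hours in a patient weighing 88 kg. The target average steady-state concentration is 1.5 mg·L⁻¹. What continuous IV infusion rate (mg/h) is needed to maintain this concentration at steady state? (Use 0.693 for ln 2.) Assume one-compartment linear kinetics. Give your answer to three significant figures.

Total Vd = 5.8 × 88 = 510.4 L
CL = ln 2 · Vd / t½ = 0.693 × 510.4 / 42 = 8.422 L/h
Infusion rate = CL × Css = 8.422 × 1.5 = 12.63 mg/h

12.6 mg/h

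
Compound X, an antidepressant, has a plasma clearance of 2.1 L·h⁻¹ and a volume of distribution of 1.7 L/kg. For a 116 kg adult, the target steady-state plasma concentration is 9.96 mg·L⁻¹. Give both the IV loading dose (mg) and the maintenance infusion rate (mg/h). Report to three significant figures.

Total Vd = 1.7 × 116 = 197.2 L
Loading: fill Vd to C_target → 197.2 L × 9.96 mg/L = 1964 mg
Infusion rate = 2.100 L/h × 9.96 mg/L = 20.92 mg/h

(a) 1960 mg; (b) 20.9 mg/h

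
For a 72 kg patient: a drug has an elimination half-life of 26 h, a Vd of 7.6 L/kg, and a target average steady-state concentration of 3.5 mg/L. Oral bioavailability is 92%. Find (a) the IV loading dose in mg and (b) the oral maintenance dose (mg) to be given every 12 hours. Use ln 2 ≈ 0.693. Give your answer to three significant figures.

Total Vd = 7.6 × 72 = 547.2 L
LD = Vd × C = 547.2 × 3.5 = 1915 mg
CL = 0.693 × Vd / t½ = 0.693 × 547.2 / 26 = 14.58 L/h
D = CL × Css × τ / F = 14.58 × 3.5 × 12 / 0.92 = 665.6 mg

(a) 1920 mg; (b) 666 mg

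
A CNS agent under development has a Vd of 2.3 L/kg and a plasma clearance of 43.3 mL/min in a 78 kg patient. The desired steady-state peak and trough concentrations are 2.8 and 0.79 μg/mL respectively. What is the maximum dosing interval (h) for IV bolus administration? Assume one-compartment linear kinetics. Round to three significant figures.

87.4 h

Total Vd = 2.3 × 78 = 179.4 L
CL = 43.3 mL/min × 60/1000 = 2.598 L/h
k = CL / Vd = 2.598 / 179.4 = 0.01448 h⁻¹
Between IV bolus doses, concentration decays as C = C₀·e^(−kτ), so C_peak/C_trough = e^(kτ).
τ_max = ln(C_peak/C_trough) / k = ln(2.8/0.79) / 0.01448 = 1.265 / 0.01448 = 87.36 h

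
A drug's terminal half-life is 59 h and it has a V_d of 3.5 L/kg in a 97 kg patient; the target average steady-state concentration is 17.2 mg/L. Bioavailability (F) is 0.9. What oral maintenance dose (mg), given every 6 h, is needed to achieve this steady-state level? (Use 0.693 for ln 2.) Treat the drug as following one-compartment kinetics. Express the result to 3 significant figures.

Total Vd = 3.5 × 97 = 339.5 L
k = 0.693/59 = 0.01175 h⁻¹, so CL = k·Vd = 0.01175 × 339.5 = 3.989 L/h
D = CL × Css × τ / F = 3.989 × 17.2 × 6 / 0.9 = 457.4 mg

457 mg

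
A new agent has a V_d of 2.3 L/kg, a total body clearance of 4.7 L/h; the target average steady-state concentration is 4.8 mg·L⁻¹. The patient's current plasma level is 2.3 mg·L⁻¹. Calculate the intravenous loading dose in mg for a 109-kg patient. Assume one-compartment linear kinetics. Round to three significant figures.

Total Vd = 2.3 × 109 = 250.7 L
Concentration deficit ΔC = 4.8 − 2.3 = 2.500 mg/L
LD = Vd × ΔC = 250.7 × 2.500 = 626.8 mg

627 mg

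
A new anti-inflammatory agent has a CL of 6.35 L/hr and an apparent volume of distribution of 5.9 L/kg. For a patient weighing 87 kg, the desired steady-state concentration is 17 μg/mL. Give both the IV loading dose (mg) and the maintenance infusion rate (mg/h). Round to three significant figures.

(a) 8730 mg; (b) 108 mg/h

Total Vd = 5.9 × 87 = 513.3 L
Loading dose = Vd × C = 513.3 × 17 = 8726 mg
Maintenance infusion rate = CL × Css = 6.350 × 17 = 108.0 mg/h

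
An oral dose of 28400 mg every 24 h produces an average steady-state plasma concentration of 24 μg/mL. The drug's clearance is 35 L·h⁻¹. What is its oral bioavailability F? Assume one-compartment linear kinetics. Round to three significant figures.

F·D/τ = CL·Css at steady state → F = CL·Css·τ / D.
F = 35 × 24 × 24 / 28400 = 0.710

0.710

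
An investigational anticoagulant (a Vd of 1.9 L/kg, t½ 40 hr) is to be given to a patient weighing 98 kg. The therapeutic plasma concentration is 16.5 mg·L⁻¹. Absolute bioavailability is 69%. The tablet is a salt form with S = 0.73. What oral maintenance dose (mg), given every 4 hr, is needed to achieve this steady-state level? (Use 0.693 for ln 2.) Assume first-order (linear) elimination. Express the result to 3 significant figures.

423 mg

Vd = 1.9 L/kg × 98 kg = 186.2 L
k = 0.693/40 = 0.01733 h⁻¹, so CL = k·Vd = 0.01733 × 186.2 = 3.227 L/h
D = CL × Css × τ / F / S = 3.227 × 16.5 × 4 / 0.69 / 0.73 = 422.8 mg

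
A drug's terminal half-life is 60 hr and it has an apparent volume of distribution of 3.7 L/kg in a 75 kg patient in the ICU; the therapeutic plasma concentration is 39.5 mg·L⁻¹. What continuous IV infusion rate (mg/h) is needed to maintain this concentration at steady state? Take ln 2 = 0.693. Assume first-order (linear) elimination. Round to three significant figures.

127 mg/h

Vd = 3.7 L/kg × 75 kg = 277.5 L
CL = 0.693 × Vd / t½ = 0.693 × 277.5 / 60 = 3.205 L/h
Infusion rate = CL × Css = 3.205 × 39.5 = 126.6 mg/h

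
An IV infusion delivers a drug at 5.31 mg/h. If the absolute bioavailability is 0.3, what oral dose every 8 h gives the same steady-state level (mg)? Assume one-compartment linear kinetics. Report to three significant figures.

To maintain the same Css, the systemic dosing rate must be unchanged: F·D/τ = infusion rate.
D = rate × τ / F = 5.31 × 8 / 0.3 = 141.6 mg

142 mg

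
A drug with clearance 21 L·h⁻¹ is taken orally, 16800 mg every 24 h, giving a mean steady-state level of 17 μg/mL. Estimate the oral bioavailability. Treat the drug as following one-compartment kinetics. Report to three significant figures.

0.510

F·D/τ = CL·Css at steady state → F = CL·Css·τ / D.
F = 21 × 17 × 24 / 16800 = 0.510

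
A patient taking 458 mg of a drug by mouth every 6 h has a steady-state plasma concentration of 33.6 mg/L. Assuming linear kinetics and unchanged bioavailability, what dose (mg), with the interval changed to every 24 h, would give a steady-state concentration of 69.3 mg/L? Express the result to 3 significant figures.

For first-order elimination, Css ∝ F·D/(CL·τ); F and CL are unchanged, so Css ∝ D/τ.
D₂ = D₁ × (Css,target / Css,current) × (τ₂/τ₁) = 458 × (69.3/33.6) × (24/6) = 3779 mg

3780 mg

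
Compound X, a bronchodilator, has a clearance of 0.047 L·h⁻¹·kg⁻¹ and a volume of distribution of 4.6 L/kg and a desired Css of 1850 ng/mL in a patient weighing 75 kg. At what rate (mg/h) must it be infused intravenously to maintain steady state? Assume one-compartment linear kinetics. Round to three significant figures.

CL = 0.047 L·h⁻¹·kg⁻¹ × 75 kg = 3.525 L/h
C = 1850 ng/mL = 1.850 mg/L
R₀ = 3.525 × 1.85 = 6.521 mg/h

6.52 mg/h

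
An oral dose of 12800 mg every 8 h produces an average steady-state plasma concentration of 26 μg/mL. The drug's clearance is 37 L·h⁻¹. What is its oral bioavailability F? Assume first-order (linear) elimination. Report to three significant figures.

F·D/τ = CL·Css at steady state → F = CL·Css·τ / D.
F = 37 × 26 × 8 / 12800 = 0.601

0.601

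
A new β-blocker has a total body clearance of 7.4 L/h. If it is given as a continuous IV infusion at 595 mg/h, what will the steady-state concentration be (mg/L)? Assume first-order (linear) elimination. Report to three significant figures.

Css = rate / CL = 595 / 7.400 = 80.41 mg/L

80.4 mg/L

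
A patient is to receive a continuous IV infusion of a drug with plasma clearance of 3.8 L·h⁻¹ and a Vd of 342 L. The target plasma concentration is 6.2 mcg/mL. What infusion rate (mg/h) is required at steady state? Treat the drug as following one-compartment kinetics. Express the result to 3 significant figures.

23.6 mg/h

Rate = CL × Css = 3.800 × 6.2 = 23.56 mg/h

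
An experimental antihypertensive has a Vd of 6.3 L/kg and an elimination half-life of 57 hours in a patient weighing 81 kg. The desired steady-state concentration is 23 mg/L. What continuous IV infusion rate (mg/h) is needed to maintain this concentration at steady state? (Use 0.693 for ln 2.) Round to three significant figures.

143 mg/h

Vd(total) = 81 kg × 6.3 L/kg = 510.3 L
CL = 0.693 × Vd / t½ = 0.693 × 510.3 / 57 = 6.204 L/h
Infusion rate = CL × Css = 6.204 × 23 = 142.7 mg/h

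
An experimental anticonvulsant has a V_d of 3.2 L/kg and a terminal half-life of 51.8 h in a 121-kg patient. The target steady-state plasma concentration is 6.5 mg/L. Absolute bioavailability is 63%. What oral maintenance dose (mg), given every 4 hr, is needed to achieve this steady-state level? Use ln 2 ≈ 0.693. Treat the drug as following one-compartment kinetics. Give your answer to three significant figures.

214 mg

Vd(total) = 121 kg × 3.2 L/kg = 387.2 L
CL = ln 2 · Vd / t½ = 0.693 × 387.2 / 51.8 = 5.180 L/h
D = CL × Css × τ / F = 5.180 × 6.5 × 4 / 0.63 = 213.8 mg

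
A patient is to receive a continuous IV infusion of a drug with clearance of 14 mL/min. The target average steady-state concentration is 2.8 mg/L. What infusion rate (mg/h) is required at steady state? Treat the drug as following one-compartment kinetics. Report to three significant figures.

CL = 14 mL/min × 60/1000 = 0.8400 L/h
At steady state, infusion rate equals elimination rate: rate in = CL × Css.
Rate = CL × Css = 0.8400 × 2.8 = 2.352 mg/h

2.35 mg/h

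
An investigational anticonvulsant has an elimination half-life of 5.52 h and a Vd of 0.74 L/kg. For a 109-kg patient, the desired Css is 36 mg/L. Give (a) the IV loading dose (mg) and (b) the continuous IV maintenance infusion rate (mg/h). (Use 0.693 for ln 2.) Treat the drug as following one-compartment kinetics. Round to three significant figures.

(a) 2900 mg; (b) 365 mg/h

Total Vd = 0.74 × 109 = 80.66 L
LD = Vd × C = 80.66 × 36 = 2904 mg
CL = 0.693 × Vd / t½ = 0.693 × 80.66 / 5.52 = 10.13 L/h
Infusion rate = CL × Css = 10.13 × 36 = 364.7 mg/h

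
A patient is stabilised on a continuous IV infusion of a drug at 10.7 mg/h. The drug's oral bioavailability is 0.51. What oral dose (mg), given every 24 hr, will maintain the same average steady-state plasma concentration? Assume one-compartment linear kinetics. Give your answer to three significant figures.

To maintain the same Css, the systemic dosing rate must be unchanged: F·D/τ = infusion rate.
D = rate × τ / F = 10.7 × 24 / 0.51 = 503.5 mg

504 mg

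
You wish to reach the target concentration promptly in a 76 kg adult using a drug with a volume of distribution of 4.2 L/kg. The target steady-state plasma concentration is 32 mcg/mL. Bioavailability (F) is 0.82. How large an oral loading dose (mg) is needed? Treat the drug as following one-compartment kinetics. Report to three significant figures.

12500 mg

Vd(total) = 76 kg × 4.2 L/kg = 319.2 L
LD = Vd × C / F = 319.2 × 32.00 / 0.82 = 12460 mg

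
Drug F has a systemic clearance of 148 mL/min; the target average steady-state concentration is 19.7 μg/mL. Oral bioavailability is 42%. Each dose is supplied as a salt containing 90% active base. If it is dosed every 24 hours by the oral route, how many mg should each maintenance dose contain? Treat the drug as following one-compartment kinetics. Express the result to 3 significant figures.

11100 mg

CL = 148 mL/min = 148 × 0.06 = 8.880 L/h
D = CL × Css × τ / F / S = 8.880 × 19.7 × 24 / 0.42 / 0.9 = 11110 mg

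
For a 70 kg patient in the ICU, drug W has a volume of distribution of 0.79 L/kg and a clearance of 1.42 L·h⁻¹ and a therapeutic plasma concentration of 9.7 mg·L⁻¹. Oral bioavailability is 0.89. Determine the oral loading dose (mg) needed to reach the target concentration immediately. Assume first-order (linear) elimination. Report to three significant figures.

603 mg

Vd = 0.79 L/kg × 70 kg = 55.30 L
LD = Vd × C / F = 55.30 × 9.700 / 0.89 = 602.7 mg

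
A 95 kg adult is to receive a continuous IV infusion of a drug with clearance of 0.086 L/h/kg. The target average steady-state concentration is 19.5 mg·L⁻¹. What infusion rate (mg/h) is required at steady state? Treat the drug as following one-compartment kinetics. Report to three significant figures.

159 mg/h

CL = 0.086 L/h/kg × 95 kg = 8.170 L/h
At steady state, infusion rate equals elimination rate: rate in = CL × Css.
R₀ = 8.170 × 19.5 = 159.3 mg/h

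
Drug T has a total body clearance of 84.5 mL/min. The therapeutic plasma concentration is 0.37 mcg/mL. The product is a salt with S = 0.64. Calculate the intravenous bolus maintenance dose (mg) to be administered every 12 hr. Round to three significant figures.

CL = 84.5 mL/min × 60/1000 = 5.070 L/h
D = CL × Css × τ / S = 5.070 × 0.37 × 12 / 0.64 = 35.17 mg

35.2 mg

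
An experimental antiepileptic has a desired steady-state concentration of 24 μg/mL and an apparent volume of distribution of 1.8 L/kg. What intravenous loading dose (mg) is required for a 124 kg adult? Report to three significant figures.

5360 mg

Vd(total) = 124 kg × 1.8 L/kg = 223.2 L
LD = Vd × C = 223.2 × 24.00 = 5357 mg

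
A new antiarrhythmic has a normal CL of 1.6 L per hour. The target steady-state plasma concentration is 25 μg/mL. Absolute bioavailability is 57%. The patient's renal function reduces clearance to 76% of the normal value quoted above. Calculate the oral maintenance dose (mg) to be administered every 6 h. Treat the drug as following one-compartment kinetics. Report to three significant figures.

Patient clearance = 0.76 × 1.600 = 1.216 L/h
At steady state, dose per interval replaces the amount cleared in that interval: F·D/τ = CL·Css.
D = CL × Css × τ / F = 1.216 × 25 × 6 / 0.57 = 320.0 mg

320 mg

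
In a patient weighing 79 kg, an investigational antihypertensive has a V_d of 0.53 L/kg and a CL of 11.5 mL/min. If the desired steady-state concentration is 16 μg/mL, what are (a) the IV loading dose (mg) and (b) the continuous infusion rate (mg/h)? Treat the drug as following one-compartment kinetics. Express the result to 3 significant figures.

(a) 670 mg; (b) 11.0 mg/h

Total Vd = 0.53 × 79 = 41.87 L
Loading dose = Vd × C = 41.87 × 16 = 669.9 mg
CL = 11.5 mL/min × 60/1000 = 0.6900 L/h
Maintenance infusion rate = CL × Css = 0.6900 × 16 = 11.04 mg/h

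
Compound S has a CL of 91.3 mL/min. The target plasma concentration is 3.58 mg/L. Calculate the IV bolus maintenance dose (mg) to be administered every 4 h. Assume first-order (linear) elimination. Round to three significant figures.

CL = 91.3 mL/min × 60/1000 = 5.478 L/h
D = CL × Css × τ = 5.478 × 3.58 × 4 = 78.44 mg

78.4 mg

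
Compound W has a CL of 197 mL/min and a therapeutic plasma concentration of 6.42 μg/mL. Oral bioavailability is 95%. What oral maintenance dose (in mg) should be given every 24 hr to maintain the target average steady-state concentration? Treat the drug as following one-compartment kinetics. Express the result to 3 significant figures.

1920 mg

CL = 197 mL/min = 197 × 0.06 = 11.82 L/h
D = CL × Css × τ / F = 11.82 × 6.42 × 24 / 0.95 = 1917 mg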